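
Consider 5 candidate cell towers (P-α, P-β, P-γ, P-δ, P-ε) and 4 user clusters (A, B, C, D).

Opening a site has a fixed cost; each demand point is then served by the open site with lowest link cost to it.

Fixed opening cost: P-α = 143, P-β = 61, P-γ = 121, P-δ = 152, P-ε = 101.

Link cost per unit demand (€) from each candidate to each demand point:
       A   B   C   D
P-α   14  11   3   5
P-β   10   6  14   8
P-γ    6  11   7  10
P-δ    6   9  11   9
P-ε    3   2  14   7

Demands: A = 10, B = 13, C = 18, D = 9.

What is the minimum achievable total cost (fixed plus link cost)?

Open {P-α, P-ε}: assign each demand point to its cheapest open site.
  A→P-ε 10×3=30, B→P-ε 13×2=26, C→P-α 18×3=54, D→P-α 9×5=45
  link cost 155, fixed 244 → total 399.
Compare {P-α, P-β, P-ε}: link cost 155 + fixed 305 = 460.
Compare {P-γ, P-ε}: link cost 245 + fixed 222 = 467.
Compare {P-ε}: link cost 371 + fixed 101 = 472.
All other subsets cost ≥ 460. Minimum total cost: 399.

399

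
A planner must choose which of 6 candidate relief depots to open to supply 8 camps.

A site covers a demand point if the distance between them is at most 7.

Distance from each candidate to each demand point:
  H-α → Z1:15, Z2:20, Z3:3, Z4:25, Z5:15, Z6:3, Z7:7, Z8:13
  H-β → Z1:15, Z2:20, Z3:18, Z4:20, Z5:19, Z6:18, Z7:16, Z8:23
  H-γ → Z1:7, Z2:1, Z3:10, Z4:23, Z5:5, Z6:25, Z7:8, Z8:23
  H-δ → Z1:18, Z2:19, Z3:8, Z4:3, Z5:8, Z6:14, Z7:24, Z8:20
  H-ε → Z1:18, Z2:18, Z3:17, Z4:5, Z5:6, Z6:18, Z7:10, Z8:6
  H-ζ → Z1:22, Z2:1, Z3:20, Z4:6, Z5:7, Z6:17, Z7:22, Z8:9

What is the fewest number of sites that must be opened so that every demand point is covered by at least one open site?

3

Coverage sets (demand points within 7 of each site):
  H-α: {Z3, Z6, Z7}
  H-β: {}
  H-γ: {Z1, Z2, Z5}
  H-δ: {Z4}
  H-ε: {Z4, Z5, Z8}
  H-ζ: {Z2, Z4, Z5}
No 2 sites suffice: every size-2 union leaves at least one demand point uncovered.
But {H-α, H-γ, H-ε} covers everything, so the minimum is 3.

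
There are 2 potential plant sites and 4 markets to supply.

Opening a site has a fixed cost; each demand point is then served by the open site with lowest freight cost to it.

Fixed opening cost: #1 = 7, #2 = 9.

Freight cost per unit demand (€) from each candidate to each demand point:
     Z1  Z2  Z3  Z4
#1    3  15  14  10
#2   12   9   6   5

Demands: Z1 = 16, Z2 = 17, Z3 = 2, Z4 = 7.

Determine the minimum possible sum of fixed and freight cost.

264

Open {#1, #2}: assign each demand point to its cheapest open site.
  Z1→#1 16×3=48, Z2→#2 17×9=153, Z3→#2 2×6=12, Z4→#2 7×5=35
  freight cost 248, fixed 16 → total 264.
Compare {#2}: freight cost 392 + fixed 9 = 401.
Compare {#1}: freight cost 401 + fixed 7 = 408.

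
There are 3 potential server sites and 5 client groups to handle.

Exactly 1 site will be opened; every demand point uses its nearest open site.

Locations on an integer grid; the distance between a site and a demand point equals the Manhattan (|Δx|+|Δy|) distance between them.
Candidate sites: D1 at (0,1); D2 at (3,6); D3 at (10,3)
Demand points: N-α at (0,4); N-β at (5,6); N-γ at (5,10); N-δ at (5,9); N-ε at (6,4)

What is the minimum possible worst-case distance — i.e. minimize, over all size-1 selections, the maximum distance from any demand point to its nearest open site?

Open {D2}.
  Farthest demand point is N-γ at distance 6 (to D2); all others are ≤ 6.
With {D3} the worst case is 12.
With {D1} the worst case is 14.
No size-1 selection achieves below 6.

6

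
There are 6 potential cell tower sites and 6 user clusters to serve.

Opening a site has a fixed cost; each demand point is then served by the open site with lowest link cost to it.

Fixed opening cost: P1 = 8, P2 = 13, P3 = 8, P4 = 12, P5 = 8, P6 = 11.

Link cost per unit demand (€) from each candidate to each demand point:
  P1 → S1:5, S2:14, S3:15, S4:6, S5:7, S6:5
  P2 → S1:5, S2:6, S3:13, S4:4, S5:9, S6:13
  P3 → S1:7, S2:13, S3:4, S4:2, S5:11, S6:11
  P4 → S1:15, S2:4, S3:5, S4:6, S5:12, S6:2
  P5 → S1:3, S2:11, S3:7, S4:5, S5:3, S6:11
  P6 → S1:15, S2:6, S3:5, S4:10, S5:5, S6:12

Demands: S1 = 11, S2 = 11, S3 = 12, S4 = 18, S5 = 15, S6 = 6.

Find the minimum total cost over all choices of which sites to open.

Open {P3, P4, P5}: assign each demand point to its cheapest open site.
  S1→P5 11×3=33, S2→P4 11×4=44, S3→P3 12×4=48, S4→P3 18×2=36, S5→P5 15×3=45, S6→P4 6×2=12
  link cost 218, fixed 28 → total 246.
Compare {P1, P3, P4, P5}: link cost 218 + fixed 36 = 254.
Compare {P3, P4, P5, P6}: link cost 218 + fixed 39 = 257.
Compare {P2, P3, P4, P5}: link cost 218 + fixed 41 = 259.
All other subsets cost ≥ 254. Minimum total cost: 246.

246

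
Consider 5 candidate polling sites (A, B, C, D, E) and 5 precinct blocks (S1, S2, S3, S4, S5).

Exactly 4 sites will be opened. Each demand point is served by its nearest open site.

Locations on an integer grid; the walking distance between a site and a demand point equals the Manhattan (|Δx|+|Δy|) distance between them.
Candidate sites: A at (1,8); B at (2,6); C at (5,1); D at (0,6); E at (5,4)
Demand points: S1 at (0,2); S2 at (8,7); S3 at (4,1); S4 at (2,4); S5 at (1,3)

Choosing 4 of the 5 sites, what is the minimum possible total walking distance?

Open {B, C, D, E}.
  S1→D 4, S2→E 6, S3→C 1, S4→B 2, S5→B 4  ⇒ total 17.
Compare {A, B, C, D}: total 18.
Compare {A, C, D, E}: total 18.
No size-4 selection does better; minimum is 17.

17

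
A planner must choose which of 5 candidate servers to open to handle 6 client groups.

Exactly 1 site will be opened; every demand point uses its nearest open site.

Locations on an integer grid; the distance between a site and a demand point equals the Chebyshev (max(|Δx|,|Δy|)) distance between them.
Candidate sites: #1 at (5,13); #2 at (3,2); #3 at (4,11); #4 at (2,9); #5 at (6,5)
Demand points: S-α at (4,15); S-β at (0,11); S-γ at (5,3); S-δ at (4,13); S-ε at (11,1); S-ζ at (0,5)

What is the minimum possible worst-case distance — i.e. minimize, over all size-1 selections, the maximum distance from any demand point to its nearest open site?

9

Open {#4}.
  Farthest demand point is S-ε at distance 9 (to #4); all others are ≤ 9.
With {#3} the worst case is 10.
With {#5} the worst case is 10.
No size-1 selection achieves below 9.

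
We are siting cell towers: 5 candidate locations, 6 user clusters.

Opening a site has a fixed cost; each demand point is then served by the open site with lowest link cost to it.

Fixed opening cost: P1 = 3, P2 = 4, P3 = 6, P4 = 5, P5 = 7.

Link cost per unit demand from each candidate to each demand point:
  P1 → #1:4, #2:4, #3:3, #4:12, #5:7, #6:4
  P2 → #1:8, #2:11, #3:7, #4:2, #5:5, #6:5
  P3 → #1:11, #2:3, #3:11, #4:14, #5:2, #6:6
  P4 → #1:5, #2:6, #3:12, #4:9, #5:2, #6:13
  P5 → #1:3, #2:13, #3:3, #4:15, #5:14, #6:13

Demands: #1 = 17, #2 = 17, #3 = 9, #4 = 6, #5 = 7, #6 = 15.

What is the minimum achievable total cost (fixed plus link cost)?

235

Open {P1, P2, P3, P5}: assign each demand point to its cheapest open site.
  #1→P5 17×3=51, #2→P3 17×3=51, #3→P1 9×3=27, #4→P2 6×2=12, #5→P3 7×2=14, #6→P1 15×4=60
  link cost 215, fixed 20 → total 235.
Compare {P1, P2, P3, P4, P5}: link cost 215 + fixed 25 = 240.
Compare {P1, P2, P3}: link cost 232 + fixed 13 = 245.
Compare {P2, P3, P5}: link cost 230 + fixed 17 = 247.
All other subsets cost ≥ 240. Minimum total cost: 235.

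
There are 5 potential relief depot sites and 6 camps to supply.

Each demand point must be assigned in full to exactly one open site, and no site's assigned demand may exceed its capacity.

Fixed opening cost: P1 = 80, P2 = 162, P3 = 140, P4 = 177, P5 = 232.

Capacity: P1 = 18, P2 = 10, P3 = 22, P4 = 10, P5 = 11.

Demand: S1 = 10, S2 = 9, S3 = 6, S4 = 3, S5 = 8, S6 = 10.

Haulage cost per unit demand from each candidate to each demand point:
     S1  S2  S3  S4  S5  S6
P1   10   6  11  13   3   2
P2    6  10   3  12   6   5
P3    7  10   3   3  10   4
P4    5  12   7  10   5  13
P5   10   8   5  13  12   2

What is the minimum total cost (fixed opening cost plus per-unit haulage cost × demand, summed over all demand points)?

587

Open {P1, P2, P3}; cheapest assignment that respects the capacities:
  P1 (cap 18, load 17): S2, S5 — cost 9×6 + 8×3 = 78
  P2 (cap 10, load 10): S1 — cost 10×6 = 60
  P3 (cap 22, load 19): S3, S4, S6 — cost 6×3 + 3×3 + 10×4 = 67
  Shipping 205, fixed 382 → total 587.
  Any other capacity-feasible assignment to {P1, P2, P3} ships for at least 205.
Compare {P1, P3, P4}: its best feasible assignment gives total 592.
Compare {P1, P3, P5}: its best feasible assignment gives total 647.
Every other set of open sites that can feasibly serve all demand totals ≥ 592 even under its best assignment. Minimum: 587.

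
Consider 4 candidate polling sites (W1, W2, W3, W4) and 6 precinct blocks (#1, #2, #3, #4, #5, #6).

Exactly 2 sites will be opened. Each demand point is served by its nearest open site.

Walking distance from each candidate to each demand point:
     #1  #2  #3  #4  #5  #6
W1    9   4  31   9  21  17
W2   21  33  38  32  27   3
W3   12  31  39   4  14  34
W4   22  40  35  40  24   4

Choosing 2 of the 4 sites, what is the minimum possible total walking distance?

Open {W1, W2}.
  #1→W1 9, #2→W1 4, #3→W1 31, #4→W1 9, #5→W1 21, #6→W2 3  ⇒ total 77.
Compare {W1, W4}: total 78.
Compare {W1, W3}: total 79.
No size-2 selection does better; minimum is 77.

77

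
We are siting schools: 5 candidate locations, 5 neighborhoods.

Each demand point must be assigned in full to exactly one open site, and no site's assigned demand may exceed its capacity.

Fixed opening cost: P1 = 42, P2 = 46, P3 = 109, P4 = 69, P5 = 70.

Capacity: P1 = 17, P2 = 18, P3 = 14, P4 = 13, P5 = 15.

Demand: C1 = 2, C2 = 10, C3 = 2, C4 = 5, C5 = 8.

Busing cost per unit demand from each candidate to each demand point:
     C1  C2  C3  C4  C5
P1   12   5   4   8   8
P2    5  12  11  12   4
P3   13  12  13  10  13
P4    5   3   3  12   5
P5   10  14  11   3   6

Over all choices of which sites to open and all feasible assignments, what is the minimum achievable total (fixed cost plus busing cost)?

228

Open {P1, P2}; cheapest assignment that respects the capacities:
  P1 (cap 17, load 17): C2, C3, C4 — cost 10×5 + 2×4 + 5×8 = 98
  P2 (cap 18, load 10): C1, C5 — cost 2×5 + 8×4 = 42
  Shipping 140, fixed 88 → total 228.
  Any other capacity-feasible assignment to {P1, P2} ships for at least 140.
Compare {P1, P5}: its best feasible assignment gives total 253.
Compare {P2, P4}: its best feasible assignment gives total 253.
Every other set of open sites that can feasibly serve all demand totals ≥ 253 even under its best assignment. Minimum: 228.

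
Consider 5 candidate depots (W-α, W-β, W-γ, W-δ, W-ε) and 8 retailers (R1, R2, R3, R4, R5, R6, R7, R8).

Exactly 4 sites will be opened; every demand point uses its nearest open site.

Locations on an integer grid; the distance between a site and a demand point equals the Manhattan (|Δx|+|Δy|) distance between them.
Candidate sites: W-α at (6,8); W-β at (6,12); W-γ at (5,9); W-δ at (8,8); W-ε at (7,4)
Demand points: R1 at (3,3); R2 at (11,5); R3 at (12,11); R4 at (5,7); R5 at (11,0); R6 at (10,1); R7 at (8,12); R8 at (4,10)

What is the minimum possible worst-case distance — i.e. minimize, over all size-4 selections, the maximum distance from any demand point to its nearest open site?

Open {W-α, W-β, W-γ, W-ε}.
  Farthest demand point is R5 at distance 8 (to W-ε); all others are ≤ 8.
With {W-α, W-β, W-δ, W-ε} the worst case is 8.
With {W-α, W-γ, W-δ, W-ε} the worst case is 8.
No size-4 selection achieves below 8.

8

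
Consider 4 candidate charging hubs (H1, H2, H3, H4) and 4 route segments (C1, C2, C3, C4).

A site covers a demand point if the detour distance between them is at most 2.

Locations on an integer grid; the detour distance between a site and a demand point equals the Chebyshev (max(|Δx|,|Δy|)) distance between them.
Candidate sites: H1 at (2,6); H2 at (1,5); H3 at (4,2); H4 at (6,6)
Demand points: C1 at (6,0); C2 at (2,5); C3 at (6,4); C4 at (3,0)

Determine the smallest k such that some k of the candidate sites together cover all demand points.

Coverage sets (demand points within 2 of each site):
  H1: {C2}
  H2: {C2}
  H3: {C1, C3, C4}
  H4: {C3}
No single site covers all 4 demand points.
But {H1, H3} covers everything, so the minimum is 2.

2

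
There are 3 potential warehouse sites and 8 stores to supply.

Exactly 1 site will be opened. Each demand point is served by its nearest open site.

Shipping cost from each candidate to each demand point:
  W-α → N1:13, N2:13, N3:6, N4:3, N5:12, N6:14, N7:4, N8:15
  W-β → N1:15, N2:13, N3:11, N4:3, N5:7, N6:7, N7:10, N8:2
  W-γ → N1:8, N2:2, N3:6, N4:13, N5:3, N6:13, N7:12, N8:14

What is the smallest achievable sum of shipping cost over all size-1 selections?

Open {W-β}.
  N1→W-β 15, N2→W-β 13, N3→W-β 11, N4→W-β 3, N5→W-β 7, N6→W-β 7, N7→W-β 10, N8→W-β 2  ⇒ total 68.
Compare {W-γ}: total 71.
Compare {W-α}: total 80.

68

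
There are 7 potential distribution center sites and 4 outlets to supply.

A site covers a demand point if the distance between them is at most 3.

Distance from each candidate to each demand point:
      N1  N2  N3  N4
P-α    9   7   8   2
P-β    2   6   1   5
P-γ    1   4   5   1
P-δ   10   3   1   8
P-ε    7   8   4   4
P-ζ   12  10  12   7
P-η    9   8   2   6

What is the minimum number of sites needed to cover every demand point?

2

Coverage sets (demand points within 3 of each site):
  P-α: {N4}
  P-β: {N1, N3}
  P-γ: {N1, N4}
  P-δ: {N2, N3}
  P-ε: {}
  P-ζ: {}
  P-η: {N3}
No single site covers all 4 demand points.
But {P-γ, P-δ} covers everything, so the minimum is 2.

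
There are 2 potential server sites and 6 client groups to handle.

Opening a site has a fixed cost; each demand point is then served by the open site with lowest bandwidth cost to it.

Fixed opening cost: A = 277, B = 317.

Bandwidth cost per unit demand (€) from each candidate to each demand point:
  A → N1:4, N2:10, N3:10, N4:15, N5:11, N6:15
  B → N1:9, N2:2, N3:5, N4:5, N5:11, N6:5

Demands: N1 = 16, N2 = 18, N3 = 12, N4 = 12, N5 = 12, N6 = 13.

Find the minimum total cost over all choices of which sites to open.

Open {B}: assign each demand point to its cheapest open site.
  N1→B 16×9=144, N2→B 18×2=36, N3→B 12×5=60, N4→B 12×5=60, N5→B 12×11=132, N6→B 13×5=65
  bandwidth cost 497, fixed 317 → total 814.
Compare {A, B}: bandwidth cost 417 + fixed 594 = 1011.
Compare {A}: bandwidth cost 871 + fixed 277 = 1148.

814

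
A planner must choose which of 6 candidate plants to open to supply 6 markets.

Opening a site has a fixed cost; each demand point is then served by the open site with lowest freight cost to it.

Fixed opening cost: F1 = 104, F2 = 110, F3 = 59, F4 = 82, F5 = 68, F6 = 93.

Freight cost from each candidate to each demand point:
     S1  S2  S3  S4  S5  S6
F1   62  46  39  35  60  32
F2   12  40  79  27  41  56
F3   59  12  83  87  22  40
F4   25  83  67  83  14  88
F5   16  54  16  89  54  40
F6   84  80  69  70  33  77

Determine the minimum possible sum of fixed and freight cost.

Open {F3, F5}: assign each demand point to its cheapest open site.
  S1→F5 16, S2→F3 12, S3→F5 16, S4→F3 87, S5→F3 22, S6→F3 40
  freight cost 193, fixed 127 → total 320.
Compare {F5}: freight cost 269 + fixed 68 = 337.
Compare {F2, F5}: freight cost 176 + fixed 178 = 354.
Compare {F2, F3}: freight cost 192 + fixed 169 = 361.
All other subsets cost ≥ 337. Minimum total cost: 320.

320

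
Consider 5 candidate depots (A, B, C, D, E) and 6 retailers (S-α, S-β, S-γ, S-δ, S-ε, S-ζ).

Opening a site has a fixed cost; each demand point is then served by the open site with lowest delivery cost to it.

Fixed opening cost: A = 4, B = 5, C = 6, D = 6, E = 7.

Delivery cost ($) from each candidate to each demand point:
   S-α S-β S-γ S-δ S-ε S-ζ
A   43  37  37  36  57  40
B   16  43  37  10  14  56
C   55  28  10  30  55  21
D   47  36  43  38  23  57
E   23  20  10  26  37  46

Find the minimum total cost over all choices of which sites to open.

109

Open {B, C, E}: assign each demand point to its cheapest open site.
  S-α→B 16, S-β→E 20, S-γ→C 10, S-δ→B 10, S-ε→B 14, S-ζ→C 21
  delivery cost 91, fixed 18 → total 109.
Compare {B, C}: delivery cost 99 + fixed 11 = 110.
Compare {A, B, C, E}: delivery cost 91 + fixed 22 = 113.
Compare {A, B, C}: delivery cost 99 + fixed 15 = 114.
All other subsets cost ≥ 110. Minimum total cost: 109.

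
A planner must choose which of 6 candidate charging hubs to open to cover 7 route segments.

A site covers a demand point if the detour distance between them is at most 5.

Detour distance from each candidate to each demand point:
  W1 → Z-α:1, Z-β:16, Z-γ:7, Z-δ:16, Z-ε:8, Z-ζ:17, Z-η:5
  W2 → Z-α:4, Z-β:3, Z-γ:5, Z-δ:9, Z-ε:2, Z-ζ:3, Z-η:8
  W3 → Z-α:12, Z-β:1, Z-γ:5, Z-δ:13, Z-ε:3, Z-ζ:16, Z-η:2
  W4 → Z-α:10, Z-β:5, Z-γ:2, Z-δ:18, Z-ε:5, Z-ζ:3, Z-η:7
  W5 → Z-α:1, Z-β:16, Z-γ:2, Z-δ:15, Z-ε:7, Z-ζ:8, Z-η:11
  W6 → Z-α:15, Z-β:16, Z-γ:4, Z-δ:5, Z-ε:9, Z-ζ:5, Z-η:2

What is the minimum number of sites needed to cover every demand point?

2

Coverage sets (demand points within 5 of each site):
  W1: {Z-α, Z-η}
  W2: {Z-α, Z-β, Z-γ, Z-ε, Z-ζ}
  W3: {Z-β, Z-γ, Z-ε, Z-η}
  W4: {Z-β, Z-γ, Z-ε, Z-ζ}
  W5: {Z-α, Z-γ}
  W6: {Z-γ, Z-δ, Z-ζ, Z-η}
No single site covers all 7 demand points.
But {W2, W6} covers everything, so the minimum is 2.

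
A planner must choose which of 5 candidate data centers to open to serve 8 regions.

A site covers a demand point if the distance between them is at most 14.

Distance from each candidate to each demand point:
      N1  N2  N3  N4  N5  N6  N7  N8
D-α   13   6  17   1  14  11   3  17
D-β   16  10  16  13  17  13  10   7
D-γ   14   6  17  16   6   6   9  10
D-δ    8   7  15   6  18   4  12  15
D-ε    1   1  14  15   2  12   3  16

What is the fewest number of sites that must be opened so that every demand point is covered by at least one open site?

2

Coverage sets (demand points within 14 of each site):
  D-α: {N1, N2, N4, N5, N6, N7}
  D-β: {N2, N4, N6, N7, N8}
  D-γ: {N1, N2, N5, N6, N7, N8}
  D-δ: {N1, N2, N4, N6, N7}
  D-ε: {N1, N2, N3, N5, N6, N7}
No single site covers all 8 demand points.
But {D-β, D-ε} covers everything, so the minimum is 2.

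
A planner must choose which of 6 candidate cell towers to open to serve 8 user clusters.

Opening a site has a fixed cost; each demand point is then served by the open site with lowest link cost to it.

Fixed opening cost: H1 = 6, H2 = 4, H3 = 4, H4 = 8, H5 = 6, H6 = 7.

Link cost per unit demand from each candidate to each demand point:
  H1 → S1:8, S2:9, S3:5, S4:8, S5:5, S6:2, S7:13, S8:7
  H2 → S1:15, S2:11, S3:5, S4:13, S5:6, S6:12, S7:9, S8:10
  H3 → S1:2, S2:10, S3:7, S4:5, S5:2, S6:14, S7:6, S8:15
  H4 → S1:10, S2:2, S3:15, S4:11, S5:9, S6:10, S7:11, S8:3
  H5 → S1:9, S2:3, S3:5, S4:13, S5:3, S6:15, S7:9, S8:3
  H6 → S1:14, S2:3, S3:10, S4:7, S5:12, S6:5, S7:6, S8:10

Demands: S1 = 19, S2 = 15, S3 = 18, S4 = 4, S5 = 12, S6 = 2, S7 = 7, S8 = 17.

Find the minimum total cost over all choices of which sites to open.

317

Open {H1, H3, H4}: assign each demand point to its cheapest open site.
  S1→H3 19×2=38, S2→H4 15×2=30, S3→H1 18×5=90, S4→H3 4×5=20, S5→H3 12×2=24, S6→H1 2×2=4, S7→H3 7×6=42, S8→H4 17×3=51
  link cost 299, fixed 18 → total 317.
Compare {H1, H2, H3, H4}: link cost 299 + fixed 22 = 321.
Compare {H1, H3, H4, H5}: link cost 299 + fixed 24 = 323.
Compare {H1, H3, H4, H6}: link cost 299 + fixed 25 = 324.
All other subsets cost ≥ 321. Minimum total cost: 317.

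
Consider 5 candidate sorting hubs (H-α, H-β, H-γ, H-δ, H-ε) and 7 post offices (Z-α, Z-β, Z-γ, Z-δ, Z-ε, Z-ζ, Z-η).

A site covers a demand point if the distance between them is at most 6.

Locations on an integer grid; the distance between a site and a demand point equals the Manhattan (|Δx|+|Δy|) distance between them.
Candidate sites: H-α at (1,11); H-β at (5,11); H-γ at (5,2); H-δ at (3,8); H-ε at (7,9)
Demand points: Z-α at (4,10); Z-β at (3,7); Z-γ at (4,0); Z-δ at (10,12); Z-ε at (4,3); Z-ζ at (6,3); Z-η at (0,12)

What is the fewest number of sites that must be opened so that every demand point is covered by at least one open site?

2

Coverage sets (demand points within 6 of each site):
  H-α: {Z-α, Z-β, Z-η}
  H-β: {Z-α, Z-β, Z-δ, Z-η}
  H-γ: {Z-γ, Z-ε, Z-ζ}
  H-δ: {Z-α, Z-β, Z-ε}
  H-ε: {Z-α, Z-β, Z-δ}
No single site covers all 7 demand points.
But {H-β, H-γ} covers everything, so the minimum is 2.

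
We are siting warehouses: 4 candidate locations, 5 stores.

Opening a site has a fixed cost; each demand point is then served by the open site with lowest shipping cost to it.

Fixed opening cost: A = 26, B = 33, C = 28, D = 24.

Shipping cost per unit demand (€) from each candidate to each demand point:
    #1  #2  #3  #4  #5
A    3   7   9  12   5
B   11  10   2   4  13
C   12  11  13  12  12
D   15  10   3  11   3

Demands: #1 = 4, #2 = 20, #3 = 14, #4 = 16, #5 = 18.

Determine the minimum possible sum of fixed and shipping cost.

381

Open {A, B, D}: assign each demand point to its cheapest open site.
  #1→A 4×3=12, #2→A 20×7=140, #3→B 14×2=28, #4→B 16×4=64, #5→D 18×3=54
  shipping cost 298, fixed 83 → total 381.
Compare {A, B}: shipping cost 334 + fixed 59 = 393.
Compare {A, B, C, D}: shipping cost 298 + fixed 111 = 409.
Compare {A, B, C}: shipping cost 334 + fixed 87 = 421.
All other subsets cost ≥ 393. Minimum total cost: 381.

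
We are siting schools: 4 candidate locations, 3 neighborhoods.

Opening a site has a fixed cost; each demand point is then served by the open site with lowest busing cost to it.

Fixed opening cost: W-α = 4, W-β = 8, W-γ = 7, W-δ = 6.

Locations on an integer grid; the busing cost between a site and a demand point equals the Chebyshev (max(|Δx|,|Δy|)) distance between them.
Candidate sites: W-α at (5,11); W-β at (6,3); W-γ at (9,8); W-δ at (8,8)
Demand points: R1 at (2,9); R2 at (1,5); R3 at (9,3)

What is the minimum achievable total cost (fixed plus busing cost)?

21

Open {W-α}: assign each demand point to its cheapest open site.
  R1→W-α 3, R2→W-α 6, R3→W-α 8
  busing cost 17, fixed 4 → total 21.
Compare {W-β}: busing cost 14 + fixed 8 = 22.
Compare {W-α, W-β}: busing cost 11 + fixed 12 = 23.
Compare {W-δ}: busing cost 18 + fixed 6 = 24.
All other subsets cost ≥ 22. Minimum total cost: 21.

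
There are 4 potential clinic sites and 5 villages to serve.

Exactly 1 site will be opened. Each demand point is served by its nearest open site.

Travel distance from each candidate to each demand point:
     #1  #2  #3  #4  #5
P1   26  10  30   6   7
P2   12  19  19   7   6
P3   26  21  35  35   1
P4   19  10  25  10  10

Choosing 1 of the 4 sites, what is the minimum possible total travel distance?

Open {P2}.
  #1→P2 12, #2→P2 19, #3→P2 19, #4→P2 7, #5→P2 6  ⇒ total 63.
Compare {P4}: total 74.
Compare {P1}: total 79.
No size-1 selection does better; minimum is 63.

63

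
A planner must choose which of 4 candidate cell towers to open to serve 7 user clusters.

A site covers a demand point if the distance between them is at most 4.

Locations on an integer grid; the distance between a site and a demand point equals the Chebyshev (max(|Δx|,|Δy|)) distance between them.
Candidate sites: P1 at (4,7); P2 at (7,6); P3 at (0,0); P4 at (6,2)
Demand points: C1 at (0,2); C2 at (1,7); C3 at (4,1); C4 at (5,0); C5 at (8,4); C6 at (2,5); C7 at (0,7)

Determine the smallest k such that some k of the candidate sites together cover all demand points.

Coverage sets (demand points within 4 of each site):
  P1: {C2, C5, C6, C7}
  P2: {C5}
  P3: {C1, C3}
  P4: {C3, C4, C5, C6}
No 2 sites suffice: every size-2 union leaves at least one demand point uncovered.
But {P1, P3, P4} covers everything, so the minimum is 3.

3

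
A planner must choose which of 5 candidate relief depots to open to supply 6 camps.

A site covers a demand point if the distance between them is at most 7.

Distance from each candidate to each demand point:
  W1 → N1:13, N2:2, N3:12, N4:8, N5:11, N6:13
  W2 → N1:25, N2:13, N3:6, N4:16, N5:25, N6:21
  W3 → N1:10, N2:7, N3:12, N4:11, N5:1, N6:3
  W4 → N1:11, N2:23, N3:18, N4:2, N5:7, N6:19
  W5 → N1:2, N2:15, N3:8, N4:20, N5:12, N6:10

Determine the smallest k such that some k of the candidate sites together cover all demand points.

4

Coverage sets (demand points within 7 of each site):
  W1: {N2}
  W2: {N3}
  W3: {N2, N5, N6}
  W4: {N4, N5}
  W5: {N1}
No 3 sites suffice: every size-3 union leaves at least one demand point uncovered.
But {W2, W3, W4, W5} covers everything, so the minimum is 4.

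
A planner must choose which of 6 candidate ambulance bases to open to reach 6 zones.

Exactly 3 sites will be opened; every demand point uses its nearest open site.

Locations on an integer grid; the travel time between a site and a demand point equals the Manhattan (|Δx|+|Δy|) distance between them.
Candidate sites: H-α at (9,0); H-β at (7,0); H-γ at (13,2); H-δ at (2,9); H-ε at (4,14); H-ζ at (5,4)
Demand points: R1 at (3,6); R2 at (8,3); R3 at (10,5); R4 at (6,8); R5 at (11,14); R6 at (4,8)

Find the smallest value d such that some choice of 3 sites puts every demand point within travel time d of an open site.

7

Open {H-α, H-δ, H-ε}.
  Farthest demand point is R5 at travel time 7 (to H-ε); all others are ≤ 7.
With {H-α, H-ε, H-ζ} the worst case is 7.
With {H-β, H-ε, H-ζ} the worst case is 7.
No size-3 selection achieves below 7.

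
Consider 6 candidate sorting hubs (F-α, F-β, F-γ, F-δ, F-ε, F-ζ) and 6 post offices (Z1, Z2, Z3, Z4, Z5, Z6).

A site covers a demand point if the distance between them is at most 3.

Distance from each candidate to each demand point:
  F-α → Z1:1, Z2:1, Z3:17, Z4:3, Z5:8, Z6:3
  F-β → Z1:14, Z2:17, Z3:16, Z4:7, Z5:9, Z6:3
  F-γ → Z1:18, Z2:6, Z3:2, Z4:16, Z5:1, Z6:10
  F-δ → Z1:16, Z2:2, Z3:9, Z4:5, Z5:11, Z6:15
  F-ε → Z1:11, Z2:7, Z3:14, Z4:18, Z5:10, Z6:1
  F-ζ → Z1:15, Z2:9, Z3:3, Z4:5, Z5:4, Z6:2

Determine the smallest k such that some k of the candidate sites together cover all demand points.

Coverage sets (demand points within 3 of each site):
  F-α: {Z1, Z2, Z4, Z6}
  F-β: {Z6}
  F-γ: {Z3, Z5}
  F-δ: {Z2}
  F-ε: {Z6}
  F-ζ: {Z3, Z6}
No single site covers all 6 demand points.
But {F-α, F-γ} covers everything, so the minimum is 2.

2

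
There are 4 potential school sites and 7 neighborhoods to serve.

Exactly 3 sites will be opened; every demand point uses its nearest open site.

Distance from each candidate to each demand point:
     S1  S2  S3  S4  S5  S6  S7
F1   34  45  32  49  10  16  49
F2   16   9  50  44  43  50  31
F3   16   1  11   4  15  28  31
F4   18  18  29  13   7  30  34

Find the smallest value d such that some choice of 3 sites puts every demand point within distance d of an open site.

Open {F1, F2, F3}.
  Farthest demand point is S7 at distance 31 (to F2); all others are ≤ 31.
With {F1, F2, F4} the worst case is 31.
With {F1, F3, F4} the worst case is 31.
No size-3 selection achieves below 31.

31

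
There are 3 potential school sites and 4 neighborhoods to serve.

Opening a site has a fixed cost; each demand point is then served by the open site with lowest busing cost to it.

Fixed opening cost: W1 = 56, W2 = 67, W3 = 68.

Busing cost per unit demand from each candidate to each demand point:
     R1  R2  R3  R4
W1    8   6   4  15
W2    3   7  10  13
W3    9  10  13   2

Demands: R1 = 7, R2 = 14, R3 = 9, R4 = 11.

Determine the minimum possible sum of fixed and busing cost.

Open {W1, W3}: assign each demand point to its cheapest open site.
  R1→W1 7×8=56, R2→W1 14×6=84, R3→W1 9×4=36, R4→W3 11×2=22
  busing cost 198, fixed 124 → total 322.
Compare {W1, W2, W3}: busing cost 163 + fixed 191 = 354.
Compare {W2, W3}: busing cost 231 + fixed 135 = 366.
Compare {W1}: busing cost 341 + fixed 56 = 397.
All other subsets cost ≥ 354. Minimum total cost: 322.

322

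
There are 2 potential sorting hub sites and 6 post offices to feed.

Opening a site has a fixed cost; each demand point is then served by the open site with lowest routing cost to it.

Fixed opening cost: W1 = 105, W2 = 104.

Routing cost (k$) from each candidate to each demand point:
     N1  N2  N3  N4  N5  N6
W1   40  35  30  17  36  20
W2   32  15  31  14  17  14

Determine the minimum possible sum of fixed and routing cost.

227

Open {W2}: assign each demand point to its cheapest open site.
  N1→W2 32, N2→W2 15, N3→W2 31, N4→W2 14, N5→W2 17, N6→W2 14
  routing cost 123, fixed 104 → total 227.
Compare {W1}: routing cost 178 + fixed 105 = 283.
Compare {W1, W2}: routing cost 122 + fixed 209 = 331.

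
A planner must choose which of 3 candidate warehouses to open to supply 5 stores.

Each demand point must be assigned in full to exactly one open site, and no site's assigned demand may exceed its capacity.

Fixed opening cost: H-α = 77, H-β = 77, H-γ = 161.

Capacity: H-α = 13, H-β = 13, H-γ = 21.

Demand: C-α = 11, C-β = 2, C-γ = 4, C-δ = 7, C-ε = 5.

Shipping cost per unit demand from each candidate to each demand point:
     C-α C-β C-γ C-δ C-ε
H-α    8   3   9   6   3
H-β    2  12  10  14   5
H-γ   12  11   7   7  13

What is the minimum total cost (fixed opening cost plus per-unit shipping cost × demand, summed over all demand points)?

Open {H-β, H-γ}; cheapest assignment that respects the capacities:
  H-β (cap 13, load 11): C-α — cost 11×2 = 22
  H-γ (cap 21, load 18): C-β, C-γ, C-δ, C-ε — cost 2×11 + 4×7 + 7×7 + 5×13 = 164
  Shipping 186, fixed 238 → total 424.
  Any other capacity-feasible assignment to {H-β, H-γ} ships for at least 186.
Compare {H-α, H-β, H-γ}: its best feasible assignment gives total 435.
Compare {H-α, H-γ}: its best feasible assignment gives total 474.
Every other set of open sites that can feasibly serve all demand totals ≥ 435 even under its best assignment. Minimum: 424.

424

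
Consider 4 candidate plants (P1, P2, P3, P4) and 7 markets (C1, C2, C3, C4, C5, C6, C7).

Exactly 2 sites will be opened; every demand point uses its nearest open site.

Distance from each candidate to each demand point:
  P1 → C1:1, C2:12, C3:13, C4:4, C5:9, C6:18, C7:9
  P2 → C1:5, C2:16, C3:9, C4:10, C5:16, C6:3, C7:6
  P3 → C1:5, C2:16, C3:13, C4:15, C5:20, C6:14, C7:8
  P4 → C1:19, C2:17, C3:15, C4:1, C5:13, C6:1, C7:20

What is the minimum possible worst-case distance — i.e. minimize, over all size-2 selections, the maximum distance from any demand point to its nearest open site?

12

Open {P1, P2}.
  Farthest demand point is C2 at distance 12 (to P1); all others are ≤ 12.
With {P1, P4} the worst case is 13.
With {P1, P3} the worst case is 14.
No size-2 selection achieves below 12.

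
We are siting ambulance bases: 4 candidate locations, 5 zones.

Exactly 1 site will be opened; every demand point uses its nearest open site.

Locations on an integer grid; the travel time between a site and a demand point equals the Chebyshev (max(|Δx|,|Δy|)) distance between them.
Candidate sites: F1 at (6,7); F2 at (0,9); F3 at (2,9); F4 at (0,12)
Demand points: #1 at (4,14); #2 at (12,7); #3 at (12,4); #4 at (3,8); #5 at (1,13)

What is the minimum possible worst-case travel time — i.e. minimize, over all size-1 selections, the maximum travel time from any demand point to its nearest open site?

7

Open {F1}.
  Farthest demand point is #1 at travel time 7 (to F1); all others are ≤ 7.
With {F3} the worst case is 10.
With {F2} the worst case is 12.
No size-1 selection achieves below 7.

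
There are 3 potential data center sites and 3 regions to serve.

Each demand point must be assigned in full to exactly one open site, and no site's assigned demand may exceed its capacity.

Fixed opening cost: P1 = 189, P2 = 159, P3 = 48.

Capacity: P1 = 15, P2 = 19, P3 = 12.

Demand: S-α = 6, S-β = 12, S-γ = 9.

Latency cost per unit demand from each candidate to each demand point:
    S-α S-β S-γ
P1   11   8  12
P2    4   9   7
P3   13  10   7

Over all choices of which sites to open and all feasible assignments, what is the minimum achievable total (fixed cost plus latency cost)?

402

Open {P2, P3}; cheapest assignment that respects the capacities:
  P2 (cap 19, load 18): S-α, S-β — cost 6×4 + 12×9 = 132
  P3 (cap 12, load 9): S-γ — cost 9×7 = 63
  Shipping 195, fixed 207 → total 402.
  Any other capacity-feasible assignment to {P2, P3} ships for at least 195.
Compare {P1, P2}: its best feasible assignment gives total 531.
Compare {P1, P3}: its best feasible assignment gives total 531.
Every other set of open sites that can feasibly serve all demand totals ≥ 531 even under its best assignment. Minimum: 402.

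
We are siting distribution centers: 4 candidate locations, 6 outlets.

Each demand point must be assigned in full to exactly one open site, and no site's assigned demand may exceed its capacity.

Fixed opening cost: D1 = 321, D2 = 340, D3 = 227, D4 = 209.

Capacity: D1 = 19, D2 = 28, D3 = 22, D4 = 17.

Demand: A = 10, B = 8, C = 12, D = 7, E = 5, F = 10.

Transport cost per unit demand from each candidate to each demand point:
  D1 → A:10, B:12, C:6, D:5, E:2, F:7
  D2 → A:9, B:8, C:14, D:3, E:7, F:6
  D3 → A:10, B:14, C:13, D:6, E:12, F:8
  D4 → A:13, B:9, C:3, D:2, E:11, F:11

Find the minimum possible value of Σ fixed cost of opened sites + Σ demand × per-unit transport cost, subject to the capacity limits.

Open {D1, D3, D4}; cheapest assignment that respects the capacities:
  D1 (cap 19, load 17): C, E — cost 12×6 + 5×2 = 82
  D3 (cap 22, load 20): A, F — cost 10×10 + 10×8 = 180
  D4 (cap 17, load 15): B, D — cost 8×9 + 7×2 = 86
  Shipping 348, fixed 757 → total 1105.
  Any other capacity-feasible assignment to {D1, D3, D4} ships for at least 348.
Compare {D2, D3, D4}: its best feasible assignment gives total 1112.
Compare {D1, D2, D4}: its best feasible assignment gives total 1161.
Every other set of open sites that can feasibly serve all demand totals ≥ 1112 even under its best assignment. Minimum: 1105.

1105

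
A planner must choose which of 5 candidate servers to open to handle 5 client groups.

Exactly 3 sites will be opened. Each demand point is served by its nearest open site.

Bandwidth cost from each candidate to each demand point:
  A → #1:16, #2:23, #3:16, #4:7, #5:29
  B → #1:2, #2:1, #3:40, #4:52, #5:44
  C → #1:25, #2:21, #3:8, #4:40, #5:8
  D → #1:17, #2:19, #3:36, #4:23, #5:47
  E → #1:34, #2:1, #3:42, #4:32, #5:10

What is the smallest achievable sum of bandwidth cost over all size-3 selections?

26

Open {A, B, C}.
  #1→B 2, #2→B 1, #3→C 8, #4→A 7, #5→C 8  ⇒ total 26.
Compare {A, B, E}: total 36.
Compare {A, C, E}: total 40.
No size-3 selection does better; minimum is 26.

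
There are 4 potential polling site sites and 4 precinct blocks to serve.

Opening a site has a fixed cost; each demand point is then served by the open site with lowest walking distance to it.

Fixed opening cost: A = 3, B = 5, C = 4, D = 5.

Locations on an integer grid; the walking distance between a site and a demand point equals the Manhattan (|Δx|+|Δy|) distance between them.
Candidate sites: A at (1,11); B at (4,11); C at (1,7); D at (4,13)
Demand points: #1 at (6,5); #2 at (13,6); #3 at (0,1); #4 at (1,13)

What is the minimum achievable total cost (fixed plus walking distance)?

Open {A, C}: assign each demand point to its cheapest open site.
  #1→C 7, #2→C 13, #3→C 7, #4→A 2
  walking distance 29, fixed 7 → total 36.
Compare {C}: walking distance 33 + fixed 4 = 37.
Compare {C, D}: walking distance 30 + fixed 9 = 39.
Compare {B, C}: walking distance 32 + fixed 9 = 41.
All other subsets cost ≥ 37. Minimum total cost: 36.

36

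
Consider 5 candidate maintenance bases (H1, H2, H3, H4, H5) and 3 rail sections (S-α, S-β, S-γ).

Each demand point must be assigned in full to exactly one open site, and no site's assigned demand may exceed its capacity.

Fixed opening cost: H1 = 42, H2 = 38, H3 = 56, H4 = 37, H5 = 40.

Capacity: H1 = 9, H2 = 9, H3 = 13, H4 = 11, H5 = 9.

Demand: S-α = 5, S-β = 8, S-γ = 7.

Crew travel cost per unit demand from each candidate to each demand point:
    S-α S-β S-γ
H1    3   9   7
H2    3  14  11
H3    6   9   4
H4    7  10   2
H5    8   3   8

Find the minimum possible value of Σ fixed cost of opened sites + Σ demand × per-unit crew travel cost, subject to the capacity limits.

168

Open {H2, H4, H5}; cheapest assignment that respects the capacities:
  H2 (cap 9, load 5): S-α — cost 5×3 = 15
  H4 (cap 11, load 7): S-γ — cost 7×2 = 14
  H5 (cap 9, load 8): S-β — cost 8×3 = 24
  Shipping 53, fixed 115 → total 168.
  Any other capacity-feasible assignment to {H2, H4, H5} ships for at least 53.
Compare {H1, H4, H5}: its best feasible assignment gives total 172.
Compare {H3, H5}: its best feasible assignment gives total 178.
Every other set of open sites that can feasibly serve all demand totals ≥ 172 even under its best assignment. Minimum: 168.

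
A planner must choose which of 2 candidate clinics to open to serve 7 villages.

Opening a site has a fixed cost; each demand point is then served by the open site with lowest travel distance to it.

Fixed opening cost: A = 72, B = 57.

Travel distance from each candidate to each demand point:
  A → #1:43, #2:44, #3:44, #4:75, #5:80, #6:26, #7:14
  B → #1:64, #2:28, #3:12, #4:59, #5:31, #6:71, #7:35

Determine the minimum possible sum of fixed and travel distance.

342

Open {A, B}: assign each demand point to its cheapest open site.
  #1→A 43, #2→B 28, #3→B 12, #4→B 59, #5→B 31, #6→A 26, #7→A 14
  travel distance 213, fixed 129 → total 342.
Compare {B}: travel distance 300 + fixed 57 = 357.
Compare {A}: travel distance 326 + fixed 72 = 398.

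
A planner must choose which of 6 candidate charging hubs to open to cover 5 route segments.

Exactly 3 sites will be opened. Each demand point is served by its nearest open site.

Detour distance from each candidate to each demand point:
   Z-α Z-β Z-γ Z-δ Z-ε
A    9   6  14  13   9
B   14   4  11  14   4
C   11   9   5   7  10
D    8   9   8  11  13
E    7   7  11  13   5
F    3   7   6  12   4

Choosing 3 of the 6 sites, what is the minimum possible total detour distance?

Open {B, C, F}.
  Z-α→F 3, Z-β→B 4, Z-γ→C 5, Z-δ→C 7, Z-ε→B 4  ⇒ total 23.
Compare {A, C, F}: total 25.
Compare {C, D, F}: total 26.
No size-3 selection does better; minimum is 23.

23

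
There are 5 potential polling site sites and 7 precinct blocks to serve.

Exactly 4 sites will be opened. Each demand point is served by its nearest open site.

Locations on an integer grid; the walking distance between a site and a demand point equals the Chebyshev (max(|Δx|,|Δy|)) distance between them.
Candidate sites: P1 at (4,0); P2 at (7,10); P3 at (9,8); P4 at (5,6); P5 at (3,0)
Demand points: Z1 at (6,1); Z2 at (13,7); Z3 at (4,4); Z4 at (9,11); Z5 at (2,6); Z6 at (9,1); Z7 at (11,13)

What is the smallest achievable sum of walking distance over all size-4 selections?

22

Open {P1, P2, P3, P4}.
  Z1→P1 2, Z2→P3 4, Z3→P4 2, Z4→P2 2, Z5→P4 3, Z6→P1 5, Z7→P2 4  ⇒ total 22.
Compare {P2, P3, P4, P5}: total 23.
Compare {P1, P2, P4, P5}: total 24.
No size-4 selection does better; minimum is 22.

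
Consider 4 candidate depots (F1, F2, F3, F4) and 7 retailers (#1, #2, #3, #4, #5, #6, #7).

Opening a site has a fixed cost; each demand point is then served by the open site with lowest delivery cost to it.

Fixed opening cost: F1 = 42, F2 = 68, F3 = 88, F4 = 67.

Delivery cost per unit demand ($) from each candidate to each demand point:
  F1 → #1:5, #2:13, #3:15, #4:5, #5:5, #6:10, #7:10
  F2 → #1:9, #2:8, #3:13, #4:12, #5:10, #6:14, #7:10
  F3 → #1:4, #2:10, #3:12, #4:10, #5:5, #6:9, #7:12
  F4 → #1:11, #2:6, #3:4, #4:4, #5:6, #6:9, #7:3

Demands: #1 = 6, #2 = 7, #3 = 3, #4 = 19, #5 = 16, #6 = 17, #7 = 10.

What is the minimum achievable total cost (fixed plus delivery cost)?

532

Open {F1, F4}: assign each demand point to its cheapest open site.
  #1→F1 6×5=30, #2→F4 7×6=42, #3→F4 3×4=12, #4→F4 19×4=76, #5→F1 16×5=80, #6→F4 17×9=153, #7→F4 10×3=30
  delivery cost 423, fixed 109 → total 532.
Compare {F4}: delivery cost 475 + fixed 67 = 542.
Compare {F3, F4}: delivery cost 417 + fixed 155 = 572.
Compare {F2, F4}: delivery cost 463 + fixed 135 = 598.
All other subsets cost ≥ 542. Minimum total cost: 532.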